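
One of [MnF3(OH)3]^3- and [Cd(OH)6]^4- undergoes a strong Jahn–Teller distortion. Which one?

[MnF3(OH)3]^3-: Summing ligand charges against the −3 overall charge gives an oxidation state of +3 for manganese. Mn sits in group 7, so the d-electron count is 7 − 3 = 4. Fluoride and hydroxide are weak-field ligands for a first-row metal, so the complex is high-spin. The t₂g³e_g¹ (high-spin) configuration has an unevenly filled e_g set; the Jahn–Teller theorem predicts a tetragonal distortion (typically axial elongation) to lift the degeneracy.
[Cd(OH)6]^4-: Summing ligand charges against the −4 overall charge gives an oxidation state of +2 for cadmium. Cd sits in group 12, so the d-electron count is 12 − 2 = 10. The d¹⁰ configuration leaves the e_g set evenly filled (or empty) — no strong Jahn–Teller driving force.

[MnF3(OH)3]^3-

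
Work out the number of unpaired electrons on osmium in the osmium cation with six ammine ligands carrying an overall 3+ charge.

1 unpaired electron

Summing ligand charges against the +3 overall charge gives an oxidation state of +3 for osmium.
Os sits in group 8, so the d-electron count is 8 − 3 = 5.
The spin state decides the count: a 5d ion has a large Δₒ and is invariably low-spin.
An octahedral low-spin d⁵ ion is t₂g⁵e_g⁰, giving 1 unpaired electron.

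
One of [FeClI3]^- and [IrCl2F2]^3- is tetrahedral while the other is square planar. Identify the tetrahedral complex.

[FeClI3]^-

For [FeClI3]^-: Each chloride is −1; each iodide is −1; balancing the −1 overall charge requires Fe(III). Group 8 minus oxidation state 3 gives a d⁵ configuration. A high-spin d⁵ ion has zero CFSE in either geometry, so four ligands adopt the sterically favoured tetrahedral geometry. → tetrahedral.
For [IrCl2F2]^3-: Each chloride is −1; each fluoride is −1; balancing the −3 overall charge requires Ir(I). Group 9 minus oxidation state 1 gives a d⁸ configuration. A 5d d⁸ ion has a large crystal-field splitting; square planar leaves the high-energy d_{x²−y²} orbital empty and maximises CFSE. → square planar.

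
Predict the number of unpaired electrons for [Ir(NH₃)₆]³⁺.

Ligand charges: ammonia is neutral. With an overall charge of +3 the iridium centre must be in the +3 oxidation state.
Ir sits in group 9, so the d-electron count is 9 − 3 = 6.
The spin state decides the count: a 5d ion has a large Δₒ and is invariably low-spin.
An octahedral low-spin d⁶ ion is t₂g⁶e_g⁰, giving 0 unpaired electrons.

0 unpaired electrons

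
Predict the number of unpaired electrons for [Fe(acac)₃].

5

Ligand charges: each acetylacetonate is −1. With an overall charge of 0 the iron centre must be in the +3 oxidation state.
Iron is a group-8 element; Fe(III) is therefore d⁵.
Counting donor atoms: 3×acetylacetonate (bidentate) → 6 donors. Coordination number = 6.
The spin state decides the count: Acetylacetonate is a weak-field ligand for a first-row metal, so the complex is high-spin.
An octahedral high-spin d⁵ ion is t₂g³e_g², giving 5 unpaired electrons.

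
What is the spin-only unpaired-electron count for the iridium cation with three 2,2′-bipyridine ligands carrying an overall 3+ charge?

Summing ligand charges against the +3 overall charge gives an oxidation state of +3 for iridium.
Group 9 minus oxidation state 3 gives a d⁶ configuration.
Counting donor atoms: 3×2,2′-bipyridine (bidentate) → 6 donors. Coordination number = 6.
The spin state decides the count: a 5d ion has a large Δₒ and is invariably low-spin.
An octahedral low-spin d⁶ ion is t₂g⁶e_g⁰, giving 0 unpaired electrons.

0 unpaired electrons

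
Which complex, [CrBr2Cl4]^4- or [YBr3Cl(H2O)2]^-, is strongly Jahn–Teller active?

[CrBr2Cl4]^4-

[CrBr2Cl4]^4-: Each bromide is −1; each chloride is −1; balancing the −4 overall charge requires Cr(II). Group 6 minus oxidation state 2 gives a d⁴ configuration. Bromide and chloride are weak-field ligands for a first-row metal, so the complex is high-spin. The t₂g³e_g¹ (high-spin) configuration has an unevenly filled e_g set; the Jahn–Teller theorem predicts a tetragonal distortion (typically axial elongation) to lift the degeneracy.
[YBr3Cl(H2O)2]^-: Ligand charges: each bromide is −1; each chloride is −1; water is neutral. With an overall charge of −1 the yttrium centre must be in the +3 oxidation state. Group 3 minus oxidation state 3 gives a d⁰ configuration. The d⁰ configuration leaves the e_g set evenly filled (or empty) — no strong Jahn–Teller driving force.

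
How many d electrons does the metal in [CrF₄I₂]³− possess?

d³

Ligand charges: each fluoride is −1; each iodide is −1. With an overall charge of −3 the chromium centre must be in the +3 oxidation state.
Group 6 minus oxidation state 3 gives a d³ configuration.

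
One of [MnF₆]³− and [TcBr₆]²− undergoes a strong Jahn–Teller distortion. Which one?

[MnF₆]³−

[MnF₆]³−: Summing ligand charges against the −3 overall charge gives an oxidation state of +3 for manganese. Group 7 minus oxidation state 3 gives a d⁴ configuration. Fluoride is a weak-field ligand for a first-row metal, so the complex is high-spin. The t₂g³e_g¹ (high-spin) configuration has an unevenly filled e_g set; the Jahn–Teller theorem predicts a tetragonal distortion (typically axial elongation) to lift the degeneracy.
[TcBr₆]²−: Summing ligand charges against the −2 overall charge gives an oxidation state of +4 for technetium. Tc sits in group 7, so the d-electron count is 7 − 4 = 3. The d³ configuration leaves the e_g set evenly filled (or empty) — no strong Jahn–Teller driving force.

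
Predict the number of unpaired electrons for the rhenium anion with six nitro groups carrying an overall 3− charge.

Summing ligand charges against the −3 overall charge gives an oxidation state of +3 for rhenium.
Group 7 minus oxidation state 3 gives a d⁴ configuration.
The spin state decides the count: a 5d ion has a large Δₒ and is invariably low-spin.
An octahedral low-spin d⁴ ion is t₂g⁴e_g⁰, giving 2 unpaired electrons.

2 unpaired electrons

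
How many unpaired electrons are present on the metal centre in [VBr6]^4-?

3 unpaired electrons

Summing ligand charges against the −4 overall charge gives an oxidation state of +2 for vanadium.
V sits in group 5, so the d-electron count is 5 − 2 = 3.
In an octahedral field the d³ configuration is t₂g³e_g⁰ (only one arrangement possible), giving 3 unpaired electrons.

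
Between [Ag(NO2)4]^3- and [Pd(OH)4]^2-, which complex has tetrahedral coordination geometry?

For [Ag(NO2)4]^3-: Summing ligand charges against the −3 overall charge gives an oxidation state of +1 for silver. Group 11 minus oxidation state 1 gives a d¹⁰ configuration. A d¹⁰ ion has no crystal-field stabilisation preference between square planar and tetrahedral, so four ligands adopt the sterically favoured tetrahedral geometry. → tetrahedral.
For [Pd(OH)4]^2-: Each hydroxide is −1; balancing the −2 overall charge requires Pd(II). Palladium is a group-10 element; Pd(II) is therefore d⁸. A 4d d⁸ ion has a large crystal-field splitting; square planar leaves the high-energy d_{x²−y²} orbital empty and maximises CFSE. → square planar.

[Ag(NO2)4]^3-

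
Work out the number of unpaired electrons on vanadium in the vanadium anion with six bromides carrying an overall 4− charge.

3 unpaired electrons

Each bromide is −1; balancing the −4 overall charge requires V(II).
Vanadium is a group-5 element; V(II) is therefore d³.
In an octahedral field the d³ configuration is t₂g³e_g⁰ (only one arrangement possible), giving 3 unpaired electrons.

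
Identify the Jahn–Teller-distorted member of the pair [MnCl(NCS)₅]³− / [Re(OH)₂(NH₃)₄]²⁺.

[MnCl(NCS)₅]³−

[MnCl(NCS)₅]³−: Ligand charges: each chloride is −1; each isothiocyanate is −1. With an overall charge of −3 the manganese centre must be in the +3 oxidation state. Group 7 minus oxidation state 3 gives a d⁴ configuration. Chloride and isothiocyanate are weak-field ligands for a first-row metal, so the complex is high-spin. The t₂g³e_g¹ (high-spin) configuration has an unevenly filled e_g set; the Jahn–Teller theorem predicts a tetragonal distortion (typically axial elongation) to lift the degeneracy.
[Re(OH)₂(NH₃)₄]²⁺: Summing ligand charges against the +2 overall charge gives an oxidation state of +4 for rhenium. Re sits in group 7, so the d-electron count is 7 − 4 = 3. The d³ configuration leaves the e_g set evenly filled (or empty) — no strong Jahn–Teller driving force.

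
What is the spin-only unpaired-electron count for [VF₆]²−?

Ligand charges: each fluoride is −1. With an overall charge of −2 the vanadium centre must be in the +4 oxidation state.
Group 5 minus oxidation state 4 gives a d¹ configuration.
In an octahedral field the d¹ configuration is t₂g¹e_g⁰ (only one arrangement possible), giving 1 unpaired electron.

1 unpaired electron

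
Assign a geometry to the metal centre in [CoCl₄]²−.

tetrahedral

Summing ligand charges against the −2 overall charge gives an oxidation state of +2 for cobalt.
Cobalt is a group-9 element; Co(II) is therefore d⁷.
With 4 monodentate ligands the coordination number is 4.
Chloride is a weak-field ligand.
For a high-spin 3d d⁷ ion with weak-field ligands the small Δₜ gives little square-planar CFSE advantage, so four ligands adopt the sterically favoured tetrahedral geometry.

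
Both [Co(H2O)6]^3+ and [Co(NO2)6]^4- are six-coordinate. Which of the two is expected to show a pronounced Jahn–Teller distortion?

[Co(H2O)6]^3+: Ligand charges: water is neutral. With an overall charge of +3 the cobalt centre must be in the +3 oxidation state. Cobalt is a group-9 element; Co(III) is therefore d⁶. Co(III) has an exceptionally large octahedral splitting and is low-spin with essentially every ligand except fluoride. The d⁶ configuration leaves the e_g set evenly filled (or empty) — no strong Jahn–Teller driving force.
[Co(NO2)6]^4-: Each nitro (N-bound nitrite) is −1; balancing the −4 overall charge requires Co(II). Co sits in group 9, so the d-electron count is 9 − 2 = 7. Nitro (N-bound nitrite) is a strong-field ligand (high in the spectrochemical series) for a first-row metal, so the complex is low-spin. The t₂g⁶e_g¹ (low-spin) configuration has an unevenly filled e_g set; the Jahn–Teller theorem predicts a tetragonal distortion (typically axial elongation) to lift the degeneracy.

[Co(NO2)6]^4-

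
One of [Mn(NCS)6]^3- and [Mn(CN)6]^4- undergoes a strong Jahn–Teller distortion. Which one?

[Mn(NCS)6]^3-: Ligand charges: each isothiocyanate is −1. With an overall charge of −3 the manganese centre must be in the +3 oxidation state. Group 7 minus oxidation state 3 gives a d⁴ configuration. Isothiocyanate is a weak-field ligand for a first-row metal, so the complex is high-spin. The t₂g³e_g¹ (high-spin) configuration has an unevenly filled e_g set; the Jahn–Teller theorem predicts a tetragonal distortion (typically axial elongation) to lift the degeneracy.
[Mn(CN)6]^4-: Summing ligand charges against the −4 overall charge gives an oxidation state of +2 for manganese. Group 7 minus oxidation state 2 gives a d⁵ configuration. Cyanide is a strong-field ligand (high in the spectrochemical series) for a first-row metal, so the complex is low-spin. The d⁵ configuration leaves the e_g set evenly filled (or empty) — no strong Jahn–Teller driving force.

[Mn(NCS)6]^3-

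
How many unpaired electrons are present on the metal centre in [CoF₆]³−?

Each fluoride is −1; balancing the −3 overall charge requires Co(III).
Group 9 minus oxidation state 3 gives a d⁶ configuration.
The spin state decides the count: fluoride is the one ligand weak enough to leave Co(III) high-spin — [CoF₆]³⁻ is the classic exception.
An octahedral high-spin d⁶ ion is t₂g⁴e_g², giving 4 unpaired electrons.

4 unpaired electrons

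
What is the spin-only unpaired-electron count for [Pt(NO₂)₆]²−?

Each nitro (N-bound nitrite) is −1; balancing the −2 overall charge requires Pt(IV).
Pt sits in group 10, so the d-electron count is 10 − 4 = 6.
The spin state decides the count: a 5d ion has a large Δₒ and is invariably low-spin.
An octahedral low-spin d⁶ ion is t₂g⁶e_g⁰, giving 0 unpaired electrons.

0 unpaired electrons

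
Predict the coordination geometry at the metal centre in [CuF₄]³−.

Ligand charges: each fluoride is −1. With an overall charge of −3 the copper centre must be in the +1 oxidation state.
Cu sits in group 11, so the d-electron count is 11 − 1 = 10.
With 4 monodentate ligands the coordination number is 4.
A d¹⁰ ion has no crystal-field stabilisation preference between square planar and tetrahedral, so four ligands adopt the sterically favoured tetrahedral geometry.

tetrahedral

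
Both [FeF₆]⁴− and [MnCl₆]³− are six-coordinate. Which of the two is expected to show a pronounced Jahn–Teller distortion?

[MnCl₆]³−

[FeF₆]⁴−: Ligand charges: each fluoride is −1. With an overall charge of −4 the iron centre must be in the +2 oxidation state. Fe sits in group 8, so the d-electron count is 8 − 2 = 6. Fluoride is a weak-field ligand for a first-row metal, so the complex is high-spin. The d⁶ configuration leaves the e_g set evenly filled (or empty) — no strong Jahn–Teller driving force.
[MnCl₆]³−: Each chloride is −1; balancing the −3 overall charge requires Mn(III). Mn sits in group 7, so the d-electron count is 7 − 3 = 4. Chloride is a weak-field ligand for a first-row metal, so the complex is high-spin. The t₂g³e_g¹ (high-spin) configuration has an unevenly filled e_g set; the Jahn–Teller theorem predicts a tetragonal distortion (typically axial elongation) to lift the degeneracy.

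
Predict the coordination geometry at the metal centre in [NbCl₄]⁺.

tetrahedral

Each chloride is −1; balancing the +1 overall charge requires Nb(V).
Niobium is a group-5 element; Nb(V) is therefore d⁰.
Coordination number: 4.
A d⁰ ion has no crystal-field stabilisation preference between square planar and tetrahedral, so four ligands adopt the sterically favoured tetrahedral geometry.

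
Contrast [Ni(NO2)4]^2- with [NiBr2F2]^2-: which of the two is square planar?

For [Ni(NO2)4]^2-: Ligand charges: each nitro (N-bound nitrite) is −1. With an overall charge of −2 the nickel centre must be in the +2 oxidation state. Nickel is a group-10 element; Ni(II) is therefore d⁸. Nitro (N-bound nitrite) is a strong-field ligand (high in the spectrochemical series). A 3d d⁸ ion with strong-field ligands gains enough CFSE to favour square planar over tetrahedral. → square planar.
For [NiBr2F2]^2-: Ligand charges: each bromide is −1; each fluoride is −1. With an overall charge of −2 the nickel centre must be in the +2 oxidation state. Nickel is a group-10 element; Ni(II) is therefore d⁸. Bromide and fluoride are weak-field ligands. With weak-field ligands the CFSE gain from square planar is small, so a 3d d⁸ ion takes the sterically preferred tetrahedral geometry. → tetrahedral.

[Ni(NO2)4]^2-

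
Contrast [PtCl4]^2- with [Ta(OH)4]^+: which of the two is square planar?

For [PtCl4]^2-: Ligand charges: each chloride is −1. With an overall charge of −2 the platinum centre must be in the +2 oxidation state. Group 10 minus oxidation state 2 gives a d⁸ configuration. A 5d d⁸ ion has a large crystal-field splitting; square planar leaves the high-energy d_{x²−y²} orbital empty and maximises CFSE. → square planar.
For [Ta(OH)4]^+: Each hydroxide is −1; balancing the +1 overall charge requires Ta(V). Tantalum is a group-5 element; Ta(V) is therefore d⁰. A d⁰ ion has no crystal-field stabilisation preference between square planar and tetrahedral, so four ligands adopt the sterically favoured tetrahedral geometry. → tetrahedral.

[PtCl4]^2-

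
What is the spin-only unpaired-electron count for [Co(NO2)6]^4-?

Summing ligand charges against the −4 overall charge gives an oxidation state of +2 for cobalt.
Co sits in group 9, so the d-electron count is 9 − 2 = 7.
The spin state decides the count: Nitro (N-bound nitrite) is a strong-field ligand (high in the spectrochemical series) for a first-row metal, so the complex is low-spin.
An octahedral low-spin d⁷ ion is t₂g⁶e_g¹, giving 1 unpaired electron.

1 unpaired electron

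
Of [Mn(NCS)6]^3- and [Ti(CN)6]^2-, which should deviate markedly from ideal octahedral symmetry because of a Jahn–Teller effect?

[Mn(NCS)6]^3-: Ligand charges: each isothiocyanate is −1. With an overall charge of −3 the manganese centre must be in the +3 oxidation state. Mn sits in group 7, so the d-electron count is 7 − 3 = 4. Isothiocyanate is a weak-field ligand for a first-row metal, so the complex is high-spin. The t₂g³e_g¹ (high-spin) configuration has an unevenly filled e_g set; the Jahn–Teller theorem predicts a tetragonal distortion (typically axial elongation) to lift the degeneracy.
[Ti(CN)6]^2-: Ligand charges: each cyanide is −1. With an overall charge of −2 the titanium centre must be in the +4 oxidation state. Ti sits in group 4, so the d-electron count is 4 − 4 = 0. The d⁰ configuration leaves the e_g set evenly filled (or empty) — no strong Jahn–Teller driving force.

[Mn(NCS)6]^3-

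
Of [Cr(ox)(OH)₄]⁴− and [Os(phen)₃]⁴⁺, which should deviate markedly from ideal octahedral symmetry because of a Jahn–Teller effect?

[Cr(ox)(OH)₄]⁴−

[Cr(ox)(OH)₄]⁴−: Each oxalate is −2; each hydroxide is −1; balancing the −4 overall charge requires Cr(II). Cr sits in group 6, so the d-electron count is 6 − 2 = 4. Hydroxide and oxalate are weak-field ligands for a first-row metal, so the complex is high-spin. The t₂g³e_g¹ (high-spin) configuration has an unevenly filled e_g set; the Jahn–Teller theorem predicts a tetragonal distortion (typically axial elongation) to lift the degeneracy.
[Os(phen)₃]⁴⁺: Ligand charges: 1,10-phenanthroline is neutral. With an overall charge of +4 the osmium centre must be in the +4 oxidation state. Osmium is a group-8 element; Os(IV) is therefore d⁴. A 5d ion has a large Δₒ and is invariably low-spin. The d⁴ configuration leaves the e_g set evenly filled (or empty) — no strong Jahn–Teller driving force.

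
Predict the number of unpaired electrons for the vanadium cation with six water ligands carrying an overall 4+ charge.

Water is neutral; balancing the +4 overall charge requires V(IV).
Vanadium is a group-5 element; V(IV) is therefore d¹.
In an octahedral field the d¹ configuration is t₂g¹e_g⁰ (only one arrangement possible), giving 1 unpaired electron.

1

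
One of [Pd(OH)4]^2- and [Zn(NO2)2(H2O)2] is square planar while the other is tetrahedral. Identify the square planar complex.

[Pd(OH)4]^2-

For [Pd(OH)4]^2-: Summing ligand charges against the −2 overall charge gives an oxidation state of +2 for palladium. Group 10 minus oxidation state 2 gives a d⁸ configuration. A 4d d⁸ ion has a large crystal-field splitting; square planar leaves the high-energy d_{x²−y²} orbital empty and maximises CFSE. → square planar.
For [Zn(NO2)2(H2O)2]: Each nitro (N-bound nitrite) is −1; water is neutral; balancing the 0 overall charge requires Zn(II). Zinc is a group-12 element; Zn(II) is therefore d¹⁰. A d¹⁰ ion has no crystal-field stabilisation preference between square planar and tetrahedral, so four ligands adopt the sterically favoured tetrahedral geometry. → tetrahedral.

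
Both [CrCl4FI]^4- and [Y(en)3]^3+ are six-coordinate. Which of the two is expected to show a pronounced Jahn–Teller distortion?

[CrCl4FI]^4-: Ligand charges: each chloride is −1; each fluoride is −1; each iodide is −1. With an overall charge of −4 the chromium centre must be in the +2 oxidation state. Cr sits in group 6, so the d-electron count is 6 − 2 = 4. Chloride, fluoride, and iodide are weak-field ligands for a first-row metal, so the complex is high-spin. The t₂g³e_g¹ (high-spin) configuration has an unevenly filled e_g set; the Jahn–Teller theorem predicts a tetragonal distortion (typically axial elongation) to lift the degeneracy.
[Y(en)3]^3+: Ligand charges: ethylenediamine is neutral. With an overall charge of +3 the yttrium centre must be in the +3 oxidation state. Group 3 minus oxidation state 3 gives a d⁰ configuration. The d⁰ configuration leaves the e_g set evenly filled (or empty) — no strong Jahn–Teller driving force.

[CrCl4FI]^4-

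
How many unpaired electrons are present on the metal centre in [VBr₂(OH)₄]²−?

1 unpaired electron

Ligand charges: each bromide is −1; each hydroxide is −1. With an overall charge of −2 the vanadium centre must be in the +4 oxidation state.
V sits in group 5, so the d-electron count is 5 − 4 = 1.
In an octahedral field the d¹ configuration is t₂g¹e_g⁰ (only one arrangement possible), giving 1 unpaired electron.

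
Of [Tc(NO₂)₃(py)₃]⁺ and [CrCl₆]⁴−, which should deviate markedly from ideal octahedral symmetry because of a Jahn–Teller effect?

[CrCl₆]⁴−

[Tc(NO₂)₃(py)₃]⁺: Each nitro (N-bound nitrite) is −1; pyridine is neutral; balancing the +1 overall charge requires Tc(IV). Group 7 minus oxidation state 4 gives a d³ configuration. The d³ configuration leaves the e_g set evenly filled (or empty) — no strong Jahn–Teller driving force.
[CrCl₆]⁴−: Each chloride is −1; balancing the −4 overall charge requires Cr(II). Group 6 minus oxidation state 2 gives a d⁴ configuration. Chloride is a weak-field ligand for a first-row metal, so the complex is high-spin. The t₂g³e_g¹ (high-spin) configuration has an unevenly filled e_g set; the Jahn–Teller theorem predicts a tetragonal distortion (typically axial elongation) to lift the degeneracy.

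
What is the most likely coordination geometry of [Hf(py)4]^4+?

Pyridine is neutral; balancing the +4 overall charge requires Hf(IV).
Hafnium is a group-4 element; Hf(IV) is therefore d⁰.
With 4 monodentate ligands the coordination number is 4.
A d⁰ ion has no crystal-field stabilisation preference between square planar and tetrahedral, so four ligands adopt the sterically favoured tetrahedral geometry.

tetrahedral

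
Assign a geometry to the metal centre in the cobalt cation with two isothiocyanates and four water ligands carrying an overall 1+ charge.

octahedral

Each isothiocyanate is −1; water is neutral; balancing the +1 overall charge requires Co(III).
Group 9 minus oxidation state 3 gives a d⁶ configuration.
Coordination number: 6.
Six donors around a single metal centre give an octahedral coordination sphere.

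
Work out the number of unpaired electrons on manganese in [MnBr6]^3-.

Ligand charges: each bromide is −1. With an overall charge of −3 the manganese centre must be in the +3 oxidation state.
Mn sits in group 7, so the d-electron count is 7 − 3 = 4.
The spin state decides the count: Bromide is a weak-field ligand for a first-row metal, so the complex is high-spin.
An octahedral high-spin d⁴ ion is t₂g³e_g¹, giving 4 unpaired electrons.

4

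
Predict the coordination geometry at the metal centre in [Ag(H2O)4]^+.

tetrahedral

Water is neutral; balancing the +1 overall charge requires Ag(I).
Ag sits in group 11, so the d-electron count is 11 − 1 = 10.
Coordination number: 4.
A d¹⁰ ion has no crystal-field stabilisation preference between square planar and tetrahedral, so four ligands adopt the sterically favoured tetrahedral geometry.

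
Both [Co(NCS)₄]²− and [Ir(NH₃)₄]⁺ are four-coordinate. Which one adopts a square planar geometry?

For [Co(NCS)₄]²−: Summing ligand charges against the −2 overall charge gives an oxidation state of +2 for cobalt. Group 9 minus oxidation state 2 gives a d⁷ configuration. For a high-spin 3d d⁷ ion with weak-field ligands the small Δₜ gives little square-planar CFSE advantage, so four ligands adopt the sterically favoured tetrahedral geometry. → tetrahedral.
For [Ir(NH₃)₄]⁺: Ammonia is neutral; balancing the +1 overall charge requires Ir(I). Iridium is a group-9 element; Ir(I) is therefore d⁸. A 5d d⁸ ion has a large crystal-field splitting; square planar leaves the high-energy d_{x²−y²} orbital empty and maximises CFSE. → square planar.

[Ir(NH₃)₄]⁺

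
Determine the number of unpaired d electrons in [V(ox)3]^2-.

Ligand charges: each oxalate is −2. With an overall charge of −2 the vanadium centre must be in the +4 oxidation state.
Group 5 minus oxidation state 4 gives a d¹ configuration.
Counting donor atoms: 3×oxalate (bidentate) → 6 donors. Coordination number = 6.
In an octahedral field the d¹ configuration is t₂g¹e_g⁰ (only one arrangement possible), giving 1 unpaired electron.

1 unpaired electron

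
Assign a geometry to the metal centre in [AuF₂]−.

Ligand charges: each fluoride is −1. With an overall charge of −1 the gold centre must be in the +1 oxidation state.
Gold is a group-11 element; Au(I) is therefore d¹⁰.
Coordination number: 2.
A d¹⁰ ion with only two ligands adopts a linear arrangement (sp hybridisation; no CFSE preference).

linear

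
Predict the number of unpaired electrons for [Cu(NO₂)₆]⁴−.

Ligand charges: each nitro (N-bound nitrite) is −1. With an overall charge of −4 the copper centre must be in the +2 oxidation state.
Cu sits in group 11, so the d-electron count is 11 − 2 = 9.
In an octahedral field the d⁹ configuration is t₂g⁶e_g³ (only one arrangement possible), giving 1 unpaired electron.

1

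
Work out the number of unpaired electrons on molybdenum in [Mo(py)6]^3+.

Ligand charges: pyridine is neutral. With an overall charge of +3 the molybdenum centre must be in the +3 oxidation state.
Molybdenum is a group-6 element; Mo(III) is therefore d³.
In an octahedral field the d³ configuration is t₂g³e_g⁰ (only one arrangement possible), giving 3 unpaired electrons.

3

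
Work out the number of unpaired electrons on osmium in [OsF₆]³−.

Each fluoride is −1; balancing the −3 overall charge requires Os(III).
Osmium is a group-8 element; Os(III) is therefore d⁵.
The spin state decides the count: a 5d ion has a large Δₒ and is invariably low-spin.
An octahedral low-spin d⁵ ion is t₂g⁵e_g⁰, giving 1 unpaired electron.

1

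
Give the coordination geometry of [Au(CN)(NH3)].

Each cyanide is −1; ammonia is neutral; balancing the 0 overall charge requires Au(I).
Gold is a group-11 element; Au(I) is therefore d¹⁰.
Coordination number: 2.
A d¹⁰ ion with only two ligands adopts a linear arrangement (sp hybridisation; no CFSE preference).

linear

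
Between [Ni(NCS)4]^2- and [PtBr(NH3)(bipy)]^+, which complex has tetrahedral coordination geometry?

[Ni(NCS)4]^2-

For [Ni(NCS)4]^2-: Each isothiocyanate is −1; balancing the −2 overall charge requires Ni(II). Ni sits in group 10, so the d-electron count is 10 − 2 = 8. Isothiocyanate is a weak-field ligand. With weak-field ligands the CFSE gain from square planar is small, so a 3d d⁸ ion takes the sterically preferred tetrahedral geometry. → tetrahedral.
For [PtBr(NH3)(bipy)]^+: Ligand charges: each bromide is −1; ammonia is neutral; 2,2′-bipyridine is neutral. With an overall charge of +1 the platinum centre must be in the +2 oxidation state. Group 10 minus oxidation state 2 gives a d⁸ configuration. A 5d d⁸ ion has a large crystal-field splitting; square planar leaves the high-energy d_{x²−y²} orbital empty and maximises CFSE. → square planar.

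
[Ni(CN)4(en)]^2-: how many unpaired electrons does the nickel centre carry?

Each cyanide is −1; ethylenediamine is neutral; balancing the −2 overall charge requires Ni(II).
Nickel is a group-10 element; Ni(II) is therefore d⁸.
Counting donor atoms: 4×cyanide (monodentate) → 4 donors; 1×ethylenediamine (bidentate) → 2 donors. Coordination number = 6.
In an octahedral field the d⁸ configuration is t₂g⁶e_g² (only one arrangement possible), giving 2 unpaired electrons.

2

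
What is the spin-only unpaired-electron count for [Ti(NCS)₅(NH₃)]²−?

Ligand charges: each isothiocyanate is −1; ammonia is neutral. With an overall charge of −2 the titanium centre must be in the +3 oxidation state.
Ti sits in group 4, so the d-electron count is 4 − 3 = 1.
In an octahedral field the d¹ configuration is t₂g¹e_g⁰ (only one arrangement possible), giving 1 unpaired electron.

1 unpaired electron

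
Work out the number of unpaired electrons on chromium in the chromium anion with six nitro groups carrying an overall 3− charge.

3

Ligand charges: each nitro (N-bound nitrite) is −1. With an overall charge of −3 the chromium centre must be in the +3 oxidation state.
Cr sits in group 6, so the d-electron count is 6 − 3 = 3.
In an octahedral field the d³ configuration is t₂g³e_g⁰ (only one arrangement possible), giving 3 unpaired electrons.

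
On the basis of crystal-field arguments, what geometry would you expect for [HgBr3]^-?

trigonal planar

Summing ligand charges against the −1 overall charge gives an oxidation state of +2 for mercury.
Mercury is a group-12 element; Hg(II) is therefore d¹⁰.
Coordination number: 3.
Three ligands around a d¹⁰ centre minimise repulsion in a trigonal-planar arrangement.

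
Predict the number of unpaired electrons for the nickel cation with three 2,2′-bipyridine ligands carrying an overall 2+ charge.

Ligand charges: 2,2′-bipyridine is neutral. With an overall charge of +2 the nickel centre must be in the +2 oxidation state.
Nickel is a group-10 element; Ni(II) is therefore d⁸.
Counting donor atoms: 3×2,2′-bipyridine (bidentate) → 6 donors. Coordination number = 6.
In an octahedral field the d⁸ configuration is t₂g⁶e_g² (only one arrangement possible), giving 2 unpaired electrons.

2 unpaired electrons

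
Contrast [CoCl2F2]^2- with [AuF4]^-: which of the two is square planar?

[AuF4]^-

For [CoCl2F2]^2-: Each chloride is −1; each fluoride is −1; balancing the −2 overall charge requires Co(II). Cobalt is a group-9 element; Co(II) is therefore d⁷. For a high-spin 3d d⁷ ion with weak-field ligands the small Δₜ gives little square-planar CFSE advantage, so four ligands adopt the sterically favoured tetrahedral geometry. → tetrahedral.
For [AuF4]^-: Summing ligand charges against the −1 overall charge gives an oxidation state of +3 for gold. Au sits in group 11, so the d-electron count is 11 − 3 = 8. A 5d d⁸ ion has a large crystal-field splitting; square planar leaves the high-energy d_{x²−y²} orbital empty and maximises CFSE. → square planar.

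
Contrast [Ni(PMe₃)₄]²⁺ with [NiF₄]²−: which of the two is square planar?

[Ni(PMe₃)₄]²⁺

For [Ni(PMe₃)₄]²⁺: Trimethylphosphine is neutral; balancing the +2 overall charge requires Ni(II). Ni sits in group 10, so the d-electron count is 10 − 2 = 8. Trimethylphosphine is a strong-field ligand (high in the spectrochemical series). A 3d d⁸ ion with strong-field ligands gains enough CFSE to favour square planar over tetrahedral. → square planar.
For [NiF₄]²−: Ligand charges: each fluoride is −1. With an overall charge of −2 the nickel centre must be in the +2 oxidation state. Group 10 minus oxidation state 2 gives a d⁸ configuration. Fluoride is a weak-field ligand. With weak-field ligands the CFSE gain from square planar is small, so a 3d d⁸ ion takes the sterically preferred tetrahedral geometry. → tetrahedral.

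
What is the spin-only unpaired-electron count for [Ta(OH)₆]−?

Each hydroxide is −1; balancing the −1 overall charge requires Ta(V).
Group 5 minus oxidation state 5 gives a d⁰ configuration.
In an octahedral field the d⁰ configuration is t₂g⁰e_g⁰, giving 0 unpaired electrons.

0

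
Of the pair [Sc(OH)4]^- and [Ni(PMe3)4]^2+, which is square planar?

For [Sc(OH)4]^-: Ligand charges: each hydroxide is −1. With an overall charge of −1 the scandium centre must be in the +3 oxidation state. Group 3 minus oxidation state 3 gives a d⁰ configuration. A d⁰ ion has no crystal-field stabilisation preference between square planar and tetrahedral, so four ligands adopt the sterically favoured tetrahedral geometry. → tetrahedral.
For [Ni(PMe3)4]^2+: Ligand charges: trimethylphosphine is neutral. With an overall charge of +2 the nickel centre must be in the +2 oxidation state. Group 10 minus oxidation state 2 gives a d⁸ configuration. Trimethylphosphine is a strong-field ligand (high in the spectrochemical series). A 3d d⁸ ion with strong-field ligands gains enough CFSE to favour square planar over tetrahedral. → square planar.

[Ni(PMe3)4]^2+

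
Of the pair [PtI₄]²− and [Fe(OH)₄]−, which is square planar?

[PtI₄]²−

For [PtI₄]²−: Ligand charges: each iodide is −1. With an overall charge of −2 the platinum centre must be in the +2 oxidation state. Pt sits in group 10, so the d-electron count is 10 − 2 = 8. A 5d d⁸ ion has a large crystal-field splitting; square planar leaves the high-energy d_{x²−y²} orbital empty and maximises CFSE. → square planar.
For [Fe(OH)₄]−: Ligand charges: each hydroxide is −1. With an overall charge of −1 the iron centre must be in the +3 oxidation state. Fe sits in group 8, so the d-electron count is 8 − 3 = 5. A high-spin d⁵ ion has zero CFSE in either geometry, so four ligands adopt the sterically favoured tetrahedral geometry. → tetrahedral.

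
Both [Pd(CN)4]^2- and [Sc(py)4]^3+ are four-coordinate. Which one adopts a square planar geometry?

For [Pd(CN)4]^2-: Each cyanide is −1; balancing the −2 overall charge requires Pd(II). Group 10 minus oxidation state 2 gives a d⁸ configuration. A 4d d⁸ ion has a large crystal-field splitting; square planar leaves the high-energy d_{x²−y²} orbital empty and maximises CFSE. → square planar.
For [Sc(py)4]^3+: Ligand charges: pyridine is neutral. With an overall charge of +3 the scandium centre must be in the +3 oxidation state. Group 3 minus oxidation state 3 gives a d⁰ configuration. A d⁰ ion has no crystal-field stabilisation preference between square planar and tetrahedral, so four ligands adopt the sterically favoured tetrahedral geometry. → tetrahedral.

[Pd(CN)4]^2-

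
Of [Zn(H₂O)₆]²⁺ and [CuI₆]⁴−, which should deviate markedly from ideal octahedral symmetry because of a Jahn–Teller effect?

[Zn(H₂O)₆]²⁺: Water is neutral; balancing the +2 overall charge requires Zn(II). Zn sits in group 12, so the d-electron count is 12 − 2 = 10. The d¹⁰ configuration leaves the e_g set evenly filled (or empty) — no strong Jahn–Teller driving force.
[CuI₆]⁴−: Ligand charges: each iodide is −1. With an overall charge of −4 the copper centre must be in the +2 oxidation state. Copper is a group-11 element; Cu(II) is therefore d⁹. The t₂g⁶e_g³ configuration has an unevenly filled e_g set; the Jahn–Teller theorem predicts a tetragonal distortion (typically axial elongation) to lift the degeneracy.

[CuI₆]⁴−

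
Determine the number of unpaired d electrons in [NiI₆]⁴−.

2

Each iodide is −1; balancing the −4 overall charge requires Ni(II).
Group 10 minus oxidation state 2 gives a d⁸ configuration.
In an octahedral field the d⁸ configuration is t₂g⁶e_g² (only one arrangement possible), giving 2 unpaired electrons.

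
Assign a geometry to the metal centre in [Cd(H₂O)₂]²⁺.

Summing ligand charges against the +2 overall charge gives an oxidation state of +2 for cadmium.
Cadmium is a group-12 element; Cd(II) is therefore d¹⁰.
Coordination number: 2.
A d¹⁰ ion with only two ligands adopts a linear arrangement (sp hybridisation; no CFSE preference).

linear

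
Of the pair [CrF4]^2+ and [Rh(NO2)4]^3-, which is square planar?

For [CrF4]^2+: Each fluoride is −1; balancing the +2 overall charge requires Cr(VI). Group 6 minus oxidation state 6 gives a d⁰ configuration. A d⁰ ion has no crystal-field stabilisation preference between square planar and tetrahedral, so four ligands adopt the sterically favoured tetrahedral geometry. → tetrahedral.
For [Rh(NO2)4]^3-: Each nitro (N-bound nitrite) is −1; balancing the −3 overall charge requires Rh(I). Group 9 minus oxidation state 1 gives a d⁸ configuration. A 4d d⁸ ion has a large crystal-field splitting; square planar leaves the high-energy d_{x²−y²} orbital empty and maximises CFSE. → square planar.

[Rh(NO2)4]^3-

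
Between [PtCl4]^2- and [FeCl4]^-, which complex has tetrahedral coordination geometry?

For [PtCl4]^2-: Ligand charges: each chloride is −1. With an overall charge of −2 the platinum centre must be in the +2 oxidation state. Pt sits in group 10, so the d-electron count is 10 − 2 = 8. A 5d d⁸ ion has a large crystal-field splitting; square planar leaves the high-energy d_{x²−y²} orbital empty and maximises CFSE. → square planar.
For [FeCl4]^-: Ligand charges: each chloride is −1. With an overall charge of −1 the iron centre must be in the +3 oxidation state. Group 8 minus oxidation state 3 gives a d⁵ configuration. A high-spin d⁵ ion has zero CFSE in either geometry, so four ligands adopt the sterically favoured tetrahedral geometry. → tetrahedral.

[FeCl4]^-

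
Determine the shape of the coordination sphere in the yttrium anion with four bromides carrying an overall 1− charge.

tetrahedral

Each bromide is −1; balancing the −1 overall charge requires Y(III).
Group 3 minus oxidation state 3 gives a d⁰ configuration.
Coordination number: 4.
A d⁰ ion has no crystal-field stabilisation preference between square planar and tetrahedral, so four ligands adopt the sterically favoured tetrahedral geometry.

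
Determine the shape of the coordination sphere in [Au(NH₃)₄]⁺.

tetrahedral

Summing ligand charges against the +1 overall charge gives an oxidation state of +1 for gold.
Au sits in group 11, so the d-electron count is 11 − 1 = 10.
Coordination number: 4.
A d¹⁰ ion has no crystal-field stabilisation preference between square planar and tetrahedral, so four ligands adopt the sterically favoured tetrahedral geometry.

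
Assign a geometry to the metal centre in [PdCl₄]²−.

Ligand charges: each chloride is −1. With an overall charge of −2 the palladium centre must be in the +2 oxidation state.
Group 10 minus oxidation state 2 gives a d⁸ configuration.
With 4 monodentate ligands the coordination number is 4.
A 4d d⁸ ion has a large crystal-field splitting; square planar leaves the high-energy d_{x²−y²} orbital empty and maximises CFSE.

square planar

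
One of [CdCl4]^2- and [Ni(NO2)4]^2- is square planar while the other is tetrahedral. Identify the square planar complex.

[Ni(NO2)4]^2-

For [CdCl4]^2-: Summing ligand charges against the −2 overall charge gives an oxidation state of +2 for cadmium. Cd sits in group 12, so the d-electron count is 12 − 2 = 10. A d¹⁰ ion has no crystal-field stabilisation preference between square planar and tetrahedral, so four ligands adopt the sterically favoured tetrahedral geometry. → tetrahedral.
For [Ni(NO2)4]^2-: Each nitro (N-bound nitrite) is −1; balancing the −2 overall charge requires Ni(II). Ni sits in group 10, so the d-electron count is 10 − 2 = 8. Nitro (N-bound nitrite) is a strong-field ligand (high in the spectrochemical series). A 3d d⁸ ion with strong-field ligands gains enough CFSE to favour square planar over tetrahedral. → square planar.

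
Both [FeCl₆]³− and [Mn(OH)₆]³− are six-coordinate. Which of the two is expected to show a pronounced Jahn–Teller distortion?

[Mn(OH)₆]³−

[FeCl₆]³−: Ligand charges: each chloride is −1. With an overall charge of −3 the iron centre must be in the +3 oxidation state. Iron is a group-8 element; Fe(III) is therefore d⁵. Chloride is a weak-field ligand for a first-row metal, so the complex is high-spin. The d⁵ configuration leaves the e_g set evenly filled (or empty) — no strong Jahn–Teller driving force.
[Mn(OH)₆]³−: Ligand charges: each hydroxide is −1. With an overall charge of −3 the manganese centre must be in the +3 oxidation state. Manganese is a group-7 element; Mn(III) is therefore d⁴. Hydroxide is a weak-field ligand for a first-row metal, so the complex is high-spin. The t₂g³e_g¹ (high-spin) configuration has an unevenly filled e_g set; the Jahn–Teller theorem predicts a tetragonal distortion (typically axial elongation) to lift the degeneracy.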